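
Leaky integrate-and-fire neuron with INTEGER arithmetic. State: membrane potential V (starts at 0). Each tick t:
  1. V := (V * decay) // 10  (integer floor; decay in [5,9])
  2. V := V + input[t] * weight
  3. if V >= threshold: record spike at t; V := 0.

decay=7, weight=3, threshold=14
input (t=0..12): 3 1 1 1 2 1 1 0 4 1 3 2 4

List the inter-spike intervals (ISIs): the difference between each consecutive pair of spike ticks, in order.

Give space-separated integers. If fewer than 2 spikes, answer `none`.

t=0: input=3 -> V=9
t=1: input=1 -> V=9
t=2: input=1 -> V=9
t=3: input=1 -> V=9
t=4: input=2 -> V=12
t=5: input=1 -> V=11
t=6: input=1 -> V=10
t=7: input=0 -> V=7
t=8: input=4 -> V=0 FIRE
t=9: input=1 -> V=3
t=10: input=3 -> V=11
t=11: input=2 -> V=13
t=12: input=4 -> V=0 FIRE

Answer: 4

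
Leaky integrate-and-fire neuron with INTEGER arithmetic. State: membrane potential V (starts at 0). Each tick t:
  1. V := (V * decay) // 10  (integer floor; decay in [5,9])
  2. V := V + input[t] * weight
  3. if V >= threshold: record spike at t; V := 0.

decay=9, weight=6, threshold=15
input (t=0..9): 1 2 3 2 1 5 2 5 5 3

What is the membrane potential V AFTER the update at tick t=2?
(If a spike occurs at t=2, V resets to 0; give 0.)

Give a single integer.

Answer: 0

Derivation:
t=0: input=1 -> V=6
t=1: input=2 -> V=0 FIRE
t=2: input=3 -> V=0 FIRE
t=3: input=2 -> V=12
t=4: input=1 -> V=0 FIRE
t=5: input=5 -> V=0 FIRE
t=6: input=2 -> V=12
t=7: input=5 -> V=0 FIRE
t=8: input=5 -> V=0 FIRE
t=9: input=3 -> V=0 FIRE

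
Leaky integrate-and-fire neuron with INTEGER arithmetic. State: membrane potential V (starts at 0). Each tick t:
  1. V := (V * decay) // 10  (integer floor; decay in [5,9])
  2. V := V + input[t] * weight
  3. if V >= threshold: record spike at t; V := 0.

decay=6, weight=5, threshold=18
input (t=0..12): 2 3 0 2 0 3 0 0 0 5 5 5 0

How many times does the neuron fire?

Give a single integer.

Answer: 5

Derivation:
t=0: input=2 -> V=10
t=1: input=3 -> V=0 FIRE
t=2: input=0 -> V=0
t=3: input=2 -> V=10
t=4: input=0 -> V=6
t=5: input=3 -> V=0 FIRE
t=6: input=0 -> V=0
t=7: input=0 -> V=0
t=8: input=0 -> V=0
t=9: input=5 -> V=0 FIRE
t=10: input=5 -> V=0 FIRE
t=11: input=5 -> V=0 FIRE
t=12: input=0 -> V=0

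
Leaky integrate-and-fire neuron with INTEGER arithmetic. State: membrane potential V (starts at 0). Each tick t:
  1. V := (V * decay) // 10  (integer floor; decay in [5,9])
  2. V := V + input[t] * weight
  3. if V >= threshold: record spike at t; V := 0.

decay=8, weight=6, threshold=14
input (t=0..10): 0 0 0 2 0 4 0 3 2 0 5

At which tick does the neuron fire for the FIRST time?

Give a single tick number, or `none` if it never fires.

Answer: 5

Derivation:
t=0: input=0 -> V=0
t=1: input=0 -> V=0
t=2: input=0 -> V=0
t=3: input=2 -> V=12
t=4: input=0 -> V=9
t=5: input=4 -> V=0 FIRE
t=6: input=0 -> V=0
t=7: input=3 -> V=0 FIRE
t=8: input=2 -> V=12
t=9: input=0 -> V=9
t=10: input=5 -> V=0 FIRE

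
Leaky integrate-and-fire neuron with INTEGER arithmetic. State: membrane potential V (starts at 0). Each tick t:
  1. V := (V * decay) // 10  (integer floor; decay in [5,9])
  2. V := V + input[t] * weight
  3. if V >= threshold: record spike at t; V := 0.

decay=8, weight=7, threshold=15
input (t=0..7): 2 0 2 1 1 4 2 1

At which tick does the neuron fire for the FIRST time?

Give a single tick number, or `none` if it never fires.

t=0: input=2 -> V=14
t=1: input=0 -> V=11
t=2: input=2 -> V=0 FIRE
t=3: input=1 -> V=7
t=4: input=1 -> V=12
t=5: input=4 -> V=0 FIRE
t=6: input=2 -> V=14
t=7: input=1 -> V=0 FIRE

Answer: 2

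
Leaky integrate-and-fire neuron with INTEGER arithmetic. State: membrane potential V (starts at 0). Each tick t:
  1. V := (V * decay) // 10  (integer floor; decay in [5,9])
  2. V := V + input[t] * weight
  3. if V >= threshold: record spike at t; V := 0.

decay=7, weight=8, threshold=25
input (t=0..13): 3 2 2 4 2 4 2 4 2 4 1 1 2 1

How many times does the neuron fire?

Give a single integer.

t=0: input=3 -> V=24
t=1: input=2 -> V=0 FIRE
t=2: input=2 -> V=16
t=3: input=4 -> V=0 FIRE
t=4: input=2 -> V=16
t=5: input=4 -> V=0 FIRE
t=6: input=2 -> V=16
t=7: input=4 -> V=0 FIRE
t=8: input=2 -> V=16
t=9: input=4 -> V=0 FIRE
t=10: input=1 -> V=8
t=11: input=1 -> V=13
t=12: input=2 -> V=0 FIRE
t=13: input=1 -> V=8

Answer: 6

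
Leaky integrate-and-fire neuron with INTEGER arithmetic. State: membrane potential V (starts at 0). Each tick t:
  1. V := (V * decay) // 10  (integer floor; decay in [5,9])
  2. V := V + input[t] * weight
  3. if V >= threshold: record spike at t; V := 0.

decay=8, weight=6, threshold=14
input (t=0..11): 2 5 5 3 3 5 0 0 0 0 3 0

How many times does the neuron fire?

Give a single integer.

Answer: 6

Derivation:
t=0: input=2 -> V=12
t=1: input=5 -> V=0 FIRE
t=2: input=5 -> V=0 FIRE
t=3: input=3 -> V=0 FIRE
t=4: input=3 -> V=0 FIRE
t=5: input=5 -> V=0 FIRE
t=6: input=0 -> V=0
t=7: input=0 -> V=0
t=8: input=0 -> V=0
t=9: input=0 -> V=0
t=10: input=3 -> V=0 FIRE
t=11: input=0 -> V=0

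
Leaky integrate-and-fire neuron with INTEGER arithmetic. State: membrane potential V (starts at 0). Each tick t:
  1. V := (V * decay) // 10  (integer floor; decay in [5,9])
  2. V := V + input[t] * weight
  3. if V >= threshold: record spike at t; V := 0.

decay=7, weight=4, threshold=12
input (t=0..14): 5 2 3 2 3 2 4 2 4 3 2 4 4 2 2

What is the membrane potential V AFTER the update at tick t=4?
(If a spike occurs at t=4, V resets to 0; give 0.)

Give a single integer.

t=0: input=5 -> V=0 FIRE
t=1: input=2 -> V=8
t=2: input=3 -> V=0 FIRE
t=3: input=2 -> V=8
t=4: input=3 -> V=0 FIRE
t=5: input=2 -> V=8
t=6: input=4 -> V=0 FIRE
t=7: input=2 -> V=8
t=8: input=4 -> V=0 FIRE
t=9: input=3 -> V=0 FIRE
t=10: input=2 -> V=8
t=11: input=4 -> V=0 FIRE
t=12: input=4 -> V=0 FIRE
t=13: input=2 -> V=8
t=14: input=2 -> V=0 FIRE

Answer: 0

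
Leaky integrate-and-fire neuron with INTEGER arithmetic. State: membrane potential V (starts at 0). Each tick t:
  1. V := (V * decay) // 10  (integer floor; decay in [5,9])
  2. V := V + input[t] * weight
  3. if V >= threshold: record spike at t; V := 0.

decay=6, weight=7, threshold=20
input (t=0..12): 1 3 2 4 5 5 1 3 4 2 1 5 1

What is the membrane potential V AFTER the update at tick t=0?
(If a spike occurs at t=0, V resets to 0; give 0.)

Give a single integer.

t=0: input=1 -> V=7
t=1: input=3 -> V=0 FIRE
t=2: input=2 -> V=14
t=3: input=4 -> V=0 FIRE
t=4: input=5 -> V=0 FIRE
t=5: input=5 -> V=0 FIRE
t=6: input=1 -> V=7
t=7: input=3 -> V=0 FIRE
t=8: input=4 -> V=0 FIRE
t=9: input=2 -> V=14
t=10: input=1 -> V=15
t=11: input=5 -> V=0 FIRE
t=12: input=1 -> V=7

Answer: 7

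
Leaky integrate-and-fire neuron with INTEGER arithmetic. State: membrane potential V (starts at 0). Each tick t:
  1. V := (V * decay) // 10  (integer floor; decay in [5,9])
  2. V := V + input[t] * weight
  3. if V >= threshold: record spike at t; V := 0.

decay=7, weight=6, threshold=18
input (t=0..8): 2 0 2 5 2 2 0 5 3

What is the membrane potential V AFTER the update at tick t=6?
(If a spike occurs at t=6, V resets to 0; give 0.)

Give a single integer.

Answer: 0

Derivation:
t=0: input=2 -> V=12
t=1: input=0 -> V=8
t=2: input=2 -> V=17
t=3: input=5 -> V=0 FIRE
t=4: input=2 -> V=12
t=5: input=2 -> V=0 FIRE
t=6: input=0 -> V=0
t=7: input=5 -> V=0 FIRE
t=8: input=3 -> V=0 FIRE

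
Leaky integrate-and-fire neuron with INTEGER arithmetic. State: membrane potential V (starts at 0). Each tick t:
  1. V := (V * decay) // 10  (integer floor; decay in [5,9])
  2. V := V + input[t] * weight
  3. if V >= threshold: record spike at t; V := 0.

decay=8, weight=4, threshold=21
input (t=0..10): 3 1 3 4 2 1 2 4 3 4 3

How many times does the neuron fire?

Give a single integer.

Answer: 4

Derivation:
t=0: input=3 -> V=12
t=1: input=1 -> V=13
t=2: input=3 -> V=0 FIRE
t=3: input=4 -> V=16
t=4: input=2 -> V=20
t=5: input=1 -> V=20
t=6: input=2 -> V=0 FIRE
t=7: input=4 -> V=16
t=8: input=3 -> V=0 FIRE
t=9: input=4 -> V=16
t=10: input=3 -> V=0 FIRE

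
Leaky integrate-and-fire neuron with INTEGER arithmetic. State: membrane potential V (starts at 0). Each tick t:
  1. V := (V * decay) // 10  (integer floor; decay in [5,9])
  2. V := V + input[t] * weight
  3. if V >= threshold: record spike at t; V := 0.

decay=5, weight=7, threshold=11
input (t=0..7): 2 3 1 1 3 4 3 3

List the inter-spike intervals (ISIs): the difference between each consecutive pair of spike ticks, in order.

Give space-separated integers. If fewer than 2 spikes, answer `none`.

t=0: input=2 -> V=0 FIRE
t=1: input=3 -> V=0 FIRE
t=2: input=1 -> V=7
t=3: input=1 -> V=10
t=4: input=3 -> V=0 FIRE
t=5: input=4 -> V=0 FIRE
t=6: input=3 -> V=0 FIRE
t=7: input=3 -> V=0 FIRE

Answer: 1 3 1 1 1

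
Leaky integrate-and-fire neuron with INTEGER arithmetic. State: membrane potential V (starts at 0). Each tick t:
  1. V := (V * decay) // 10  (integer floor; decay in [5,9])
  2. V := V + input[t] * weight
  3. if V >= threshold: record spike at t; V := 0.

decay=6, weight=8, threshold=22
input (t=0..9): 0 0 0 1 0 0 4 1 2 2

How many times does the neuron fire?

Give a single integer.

Answer: 2

Derivation:
t=0: input=0 -> V=0
t=1: input=0 -> V=0
t=2: input=0 -> V=0
t=3: input=1 -> V=8
t=4: input=0 -> V=4
t=5: input=0 -> V=2
t=6: input=4 -> V=0 FIRE
t=7: input=1 -> V=8
t=8: input=2 -> V=20
t=9: input=2 -> V=0 FIRE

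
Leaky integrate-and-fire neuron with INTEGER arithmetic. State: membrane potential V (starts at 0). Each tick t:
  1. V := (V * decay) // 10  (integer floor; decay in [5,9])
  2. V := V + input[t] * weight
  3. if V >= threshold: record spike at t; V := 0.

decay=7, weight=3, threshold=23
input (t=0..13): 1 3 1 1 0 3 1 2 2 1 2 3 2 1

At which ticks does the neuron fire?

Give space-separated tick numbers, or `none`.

t=0: input=1 -> V=3
t=1: input=3 -> V=11
t=2: input=1 -> V=10
t=3: input=1 -> V=10
t=4: input=0 -> V=7
t=5: input=3 -> V=13
t=6: input=1 -> V=12
t=7: input=2 -> V=14
t=8: input=2 -> V=15
t=9: input=1 -> V=13
t=10: input=2 -> V=15
t=11: input=3 -> V=19
t=12: input=2 -> V=19
t=13: input=1 -> V=16

Answer: none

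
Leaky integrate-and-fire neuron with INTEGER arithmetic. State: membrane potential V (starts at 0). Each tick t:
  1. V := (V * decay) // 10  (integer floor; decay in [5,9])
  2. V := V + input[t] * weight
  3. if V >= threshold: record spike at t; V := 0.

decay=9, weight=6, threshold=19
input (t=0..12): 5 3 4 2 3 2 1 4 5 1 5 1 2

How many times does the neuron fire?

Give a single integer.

t=0: input=5 -> V=0 FIRE
t=1: input=3 -> V=18
t=2: input=4 -> V=0 FIRE
t=3: input=2 -> V=12
t=4: input=3 -> V=0 FIRE
t=5: input=2 -> V=12
t=6: input=1 -> V=16
t=7: input=4 -> V=0 FIRE
t=8: input=5 -> V=0 FIRE
t=9: input=1 -> V=6
t=10: input=5 -> V=0 FIRE
t=11: input=1 -> V=6
t=12: input=2 -> V=17

Answer: 6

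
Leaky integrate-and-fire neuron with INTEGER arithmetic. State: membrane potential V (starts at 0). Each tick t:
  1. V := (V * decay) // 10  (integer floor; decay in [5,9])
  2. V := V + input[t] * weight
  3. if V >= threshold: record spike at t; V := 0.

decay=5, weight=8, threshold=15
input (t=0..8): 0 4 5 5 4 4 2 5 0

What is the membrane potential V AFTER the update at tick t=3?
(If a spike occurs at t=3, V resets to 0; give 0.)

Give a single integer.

t=0: input=0 -> V=0
t=1: input=4 -> V=0 FIRE
t=2: input=5 -> V=0 FIRE
t=3: input=5 -> V=0 FIRE
t=4: input=4 -> V=0 FIRE
t=5: input=4 -> V=0 FIRE
t=6: input=2 -> V=0 FIRE
t=7: input=5 -> V=0 FIRE
t=8: input=0 -> V=0

Answer: 0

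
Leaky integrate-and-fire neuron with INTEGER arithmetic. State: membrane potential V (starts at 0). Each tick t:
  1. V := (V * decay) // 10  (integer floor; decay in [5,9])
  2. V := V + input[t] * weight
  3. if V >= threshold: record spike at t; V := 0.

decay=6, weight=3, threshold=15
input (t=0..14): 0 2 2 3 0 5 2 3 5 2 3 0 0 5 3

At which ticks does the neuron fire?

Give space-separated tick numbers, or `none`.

Answer: 5 8 13

Derivation:
t=0: input=0 -> V=0
t=1: input=2 -> V=6
t=2: input=2 -> V=9
t=3: input=3 -> V=14
t=4: input=0 -> V=8
t=5: input=5 -> V=0 FIRE
t=6: input=2 -> V=6
t=7: input=3 -> V=12
t=8: input=5 -> V=0 FIRE
t=9: input=2 -> V=6
t=10: input=3 -> V=12
t=11: input=0 -> V=7
t=12: input=0 -> V=4
t=13: input=5 -> V=0 FIRE
t=14: input=3 -> V=9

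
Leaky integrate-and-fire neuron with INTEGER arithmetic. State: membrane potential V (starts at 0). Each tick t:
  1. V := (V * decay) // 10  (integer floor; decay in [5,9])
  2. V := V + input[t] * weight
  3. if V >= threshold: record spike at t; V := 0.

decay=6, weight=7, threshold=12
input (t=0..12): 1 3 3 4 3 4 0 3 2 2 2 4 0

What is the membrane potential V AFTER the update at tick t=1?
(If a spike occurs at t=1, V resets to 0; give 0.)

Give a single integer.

Answer: 0

Derivation:
t=0: input=1 -> V=7
t=1: input=3 -> V=0 FIRE
t=2: input=3 -> V=0 FIRE
t=3: input=4 -> V=0 FIRE
t=4: input=3 -> V=0 FIRE
t=5: input=4 -> V=0 FIRE
t=6: input=0 -> V=0
t=7: input=3 -> V=0 FIRE
t=8: input=2 -> V=0 FIRE
t=9: input=2 -> V=0 FIRE
t=10: input=2 -> V=0 FIRE
t=11: input=4 -> V=0 FIRE
t=12: input=0 -> V=0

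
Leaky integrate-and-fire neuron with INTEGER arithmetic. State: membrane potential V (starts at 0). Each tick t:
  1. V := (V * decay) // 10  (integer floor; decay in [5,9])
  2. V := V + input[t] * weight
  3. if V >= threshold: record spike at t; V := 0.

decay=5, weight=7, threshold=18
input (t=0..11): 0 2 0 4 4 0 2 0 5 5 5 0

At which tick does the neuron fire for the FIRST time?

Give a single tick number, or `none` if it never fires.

t=0: input=0 -> V=0
t=1: input=2 -> V=14
t=2: input=0 -> V=7
t=3: input=4 -> V=0 FIRE
t=4: input=4 -> V=0 FIRE
t=5: input=0 -> V=0
t=6: input=2 -> V=14
t=7: input=0 -> V=7
t=8: input=5 -> V=0 FIRE
t=9: input=5 -> V=0 FIRE
t=10: input=5 -> V=0 FIRE
t=11: input=0 -> V=0

Answer: 3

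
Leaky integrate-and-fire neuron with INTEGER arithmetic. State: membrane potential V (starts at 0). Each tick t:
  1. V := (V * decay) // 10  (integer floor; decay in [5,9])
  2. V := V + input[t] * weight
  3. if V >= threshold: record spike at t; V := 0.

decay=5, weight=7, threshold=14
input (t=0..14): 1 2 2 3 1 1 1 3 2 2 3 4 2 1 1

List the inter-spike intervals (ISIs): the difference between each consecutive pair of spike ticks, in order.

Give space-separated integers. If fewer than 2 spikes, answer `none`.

t=0: input=1 -> V=7
t=1: input=2 -> V=0 FIRE
t=2: input=2 -> V=0 FIRE
t=3: input=3 -> V=0 FIRE
t=4: input=1 -> V=7
t=5: input=1 -> V=10
t=6: input=1 -> V=12
t=7: input=3 -> V=0 FIRE
t=8: input=2 -> V=0 FIRE
t=9: input=2 -> V=0 FIRE
t=10: input=3 -> V=0 FIRE
t=11: input=4 -> V=0 FIRE
t=12: input=2 -> V=0 FIRE
t=13: input=1 -> V=7
t=14: input=1 -> V=10

Answer: 1 1 4 1 1 1 1 1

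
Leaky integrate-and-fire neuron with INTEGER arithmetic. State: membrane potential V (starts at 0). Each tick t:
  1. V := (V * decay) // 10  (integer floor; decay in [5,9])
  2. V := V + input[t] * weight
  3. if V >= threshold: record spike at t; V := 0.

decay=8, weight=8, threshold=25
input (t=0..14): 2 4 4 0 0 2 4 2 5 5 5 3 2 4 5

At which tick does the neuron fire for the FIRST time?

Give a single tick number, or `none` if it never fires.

t=0: input=2 -> V=16
t=1: input=4 -> V=0 FIRE
t=2: input=4 -> V=0 FIRE
t=3: input=0 -> V=0
t=4: input=0 -> V=0
t=5: input=2 -> V=16
t=6: input=4 -> V=0 FIRE
t=7: input=2 -> V=16
t=8: input=5 -> V=0 FIRE
t=9: input=5 -> V=0 FIRE
t=10: input=5 -> V=0 FIRE
t=11: input=3 -> V=24
t=12: input=2 -> V=0 FIRE
t=13: input=4 -> V=0 FIRE
t=14: input=5 -> V=0 FIRE

Answer: 1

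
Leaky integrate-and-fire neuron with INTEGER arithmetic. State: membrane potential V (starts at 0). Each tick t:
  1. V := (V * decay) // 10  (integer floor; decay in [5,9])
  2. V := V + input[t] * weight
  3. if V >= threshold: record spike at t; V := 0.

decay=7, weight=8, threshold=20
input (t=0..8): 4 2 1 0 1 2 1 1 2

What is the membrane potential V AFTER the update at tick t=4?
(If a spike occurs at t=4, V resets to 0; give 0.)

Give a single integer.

t=0: input=4 -> V=0 FIRE
t=1: input=2 -> V=16
t=2: input=1 -> V=19
t=3: input=0 -> V=13
t=4: input=1 -> V=17
t=5: input=2 -> V=0 FIRE
t=6: input=1 -> V=8
t=7: input=1 -> V=13
t=8: input=2 -> V=0 FIRE

Answer: 17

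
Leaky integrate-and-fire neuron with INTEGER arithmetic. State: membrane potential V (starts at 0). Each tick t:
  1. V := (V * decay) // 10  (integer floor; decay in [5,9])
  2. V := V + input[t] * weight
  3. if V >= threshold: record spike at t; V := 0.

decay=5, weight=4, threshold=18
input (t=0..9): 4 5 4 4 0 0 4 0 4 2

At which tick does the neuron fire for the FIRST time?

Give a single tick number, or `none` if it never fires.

t=0: input=4 -> V=16
t=1: input=5 -> V=0 FIRE
t=2: input=4 -> V=16
t=3: input=4 -> V=0 FIRE
t=4: input=0 -> V=0
t=5: input=0 -> V=0
t=6: input=4 -> V=16
t=7: input=0 -> V=8
t=8: input=4 -> V=0 FIRE
t=9: input=2 -> V=8

Answer: 1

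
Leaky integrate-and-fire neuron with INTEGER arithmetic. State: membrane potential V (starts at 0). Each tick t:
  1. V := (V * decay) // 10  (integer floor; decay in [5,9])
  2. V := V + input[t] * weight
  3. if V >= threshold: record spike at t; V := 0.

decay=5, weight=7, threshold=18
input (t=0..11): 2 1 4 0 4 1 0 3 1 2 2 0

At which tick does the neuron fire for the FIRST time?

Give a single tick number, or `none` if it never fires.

Answer: 2

Derivation:
t=0: input=2 -> V=14
t=1: input=1 -> V=14
t=2: input=4 -> V=0 FIRE
t=3: input=0 -> V=0
t=4: input=4 -> V=0 FIRE
t=5: input=1 -> V=7
t=6: input=0 -> V=3
t=7: input=3 -> V=0 FIRE
t=8: input=1 -> V=7
t=9: input=2 -> V=17
t=10: input=2 -> V=0 FIRE
t=11: input=0 -> V=0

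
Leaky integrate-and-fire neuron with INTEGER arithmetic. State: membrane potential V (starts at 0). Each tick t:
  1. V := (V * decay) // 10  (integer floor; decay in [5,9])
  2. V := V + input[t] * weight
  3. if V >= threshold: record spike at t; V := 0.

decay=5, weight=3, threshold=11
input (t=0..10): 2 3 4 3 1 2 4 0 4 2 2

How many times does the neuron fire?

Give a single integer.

Answer: 4

Derivation:
t=0: input=2 -> V=6
t=1: input=3 -> V=0 FIRE
t=2: input=4 -> V=0 FIRE
t=3: input=3 -> V=9
t=4: input=1 -> V=7
t=5: input=2 -> V=9
t=6: input=4 -> V=0 FIRE
t=7: input=0 -> V=0
t=8: input=4 -> V=0 FIRE
t=9: input=2 -> V=6
t=10: input=2 -> V=9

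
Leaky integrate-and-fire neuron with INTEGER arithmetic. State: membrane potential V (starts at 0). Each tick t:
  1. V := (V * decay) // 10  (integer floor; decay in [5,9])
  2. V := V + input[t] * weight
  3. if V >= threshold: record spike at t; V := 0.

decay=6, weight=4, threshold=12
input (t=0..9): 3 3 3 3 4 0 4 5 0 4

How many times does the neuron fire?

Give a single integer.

t=0: input=3 -> V=0 FIRE
t=1: input=3 -> V=0 FIRE
t=2: input=3 -> V=0 FIRE
t=3: input=3 -> V=0 FIRE
t=4: input=4 -> V=0 FIRE
t=5: input=0 -> V=0
t=6: input=4 -> V=0 FIRE
t=7: input=5 -> V=0 FIRE
t=8: input=0 -> V=0
t=9: input=4 -> V=0 FIRE

Answer: 8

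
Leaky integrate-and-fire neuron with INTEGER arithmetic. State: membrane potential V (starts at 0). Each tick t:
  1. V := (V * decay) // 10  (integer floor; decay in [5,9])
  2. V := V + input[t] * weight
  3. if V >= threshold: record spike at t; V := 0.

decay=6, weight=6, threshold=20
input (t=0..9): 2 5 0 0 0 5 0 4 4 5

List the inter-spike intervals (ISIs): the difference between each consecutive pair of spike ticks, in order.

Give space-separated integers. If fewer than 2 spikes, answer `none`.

t=0: input=2 -> V=12
t=1: input=5 -> V=0 FIRE
t=2: input=0 -> V=0
t=3: input=0 -> V=0
t=4: input=0 -> V=0
t=5: input=5 -> V=0 FIRE
t=6: input=0 -> V=0
t=7: input=4 -> V=0 FIRE
t=8: input=4 -> V=0 FIRE
t=9: input=5 -> V=0 FIRE

Answer: 4 2 1 1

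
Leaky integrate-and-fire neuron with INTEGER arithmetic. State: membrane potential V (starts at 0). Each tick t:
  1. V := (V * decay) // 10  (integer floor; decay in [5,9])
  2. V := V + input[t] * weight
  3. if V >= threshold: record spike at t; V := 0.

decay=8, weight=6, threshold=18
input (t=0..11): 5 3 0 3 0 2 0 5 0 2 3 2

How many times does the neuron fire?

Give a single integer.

Answer: 5

Derivation:
t=0: input=5 -> V=0 FIRE
t=1: input=3 -> V=0 FIRE
t=2: input=0 -> V=0
t=3: input=3 -> V=0 FIRE
t=4: input=0 -> V=0
t=5: input=2 -> V=12
t=6: input=0 -> V=9
t=7: input=5 -> V=0 FIRE
t=8: input=0 -> V=0
t=9: input=2 -> V=12
t=10: input=3 -> V=0 FIRE
t=11: input=2 -> V=12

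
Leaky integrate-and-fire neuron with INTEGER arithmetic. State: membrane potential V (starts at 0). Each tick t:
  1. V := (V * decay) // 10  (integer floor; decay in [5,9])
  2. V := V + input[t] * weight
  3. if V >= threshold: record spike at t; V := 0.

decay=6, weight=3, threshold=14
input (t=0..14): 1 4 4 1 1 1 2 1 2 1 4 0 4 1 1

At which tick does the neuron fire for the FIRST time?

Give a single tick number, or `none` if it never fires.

t=0: input=1 -> V=3
t=1: input=4 -> V=13
t=2: input=4 -> V=0 FIRE
t=3: input=1 -> V=3
t=4: input=1 -> V=4
t=5: input=1 -> V=5
t=6: input=2 -> V=9
t=7: input=1 -> V=8
t=8: input=2 -> V=10
t=9: input=1 -> V=9
t=10: input=4 -> V=0 FIRE
t=11: input=0 -> V=0
t=12: input=4 -> V=12
t=13: input=1 -> V=10
t=14: input=1 -> V=9

Answer: 2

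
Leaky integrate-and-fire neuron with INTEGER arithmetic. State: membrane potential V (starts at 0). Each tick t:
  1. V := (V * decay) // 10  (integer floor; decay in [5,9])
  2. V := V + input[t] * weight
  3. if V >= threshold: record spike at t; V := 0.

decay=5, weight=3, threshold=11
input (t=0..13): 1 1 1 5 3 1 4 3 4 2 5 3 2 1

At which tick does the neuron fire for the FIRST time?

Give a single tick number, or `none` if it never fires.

t=0: input=1 -> V=3
t=1: input=1 -> V=4
t=2: input=1 -> V=5
t=3: input=5 -> V=0 FIRE
t=4: input=3 -> V=9
t=5: input=1 -> V=7
t=6: input=4 -> V=0 FIRE
t=7: input=3 -> V=9
t=8: input=4 -> V=0 FIRE
t=9: input=2 -> V=6
t=10: input=5 -> V=0 FIRE
t=11: input=3 -> V=9
t=12: input=2 -> V=10
t=13: input=1 -> V=8

Answer: 3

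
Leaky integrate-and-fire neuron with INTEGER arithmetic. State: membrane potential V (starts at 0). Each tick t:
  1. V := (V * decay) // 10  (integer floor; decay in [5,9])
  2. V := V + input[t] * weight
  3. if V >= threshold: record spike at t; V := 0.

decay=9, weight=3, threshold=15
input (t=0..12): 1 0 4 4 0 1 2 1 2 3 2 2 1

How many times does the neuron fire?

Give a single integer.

t=0: input=1 -> V=3
t=1: input=0 -> V=2
t=2: input=4 -> V=13
t=3: input=4 -> V=0 FIRE
t=4: input=0 -> V=0
t=5: input=1 -> V=3
t=6: input=2 -> V=8
t=7: input=1 -> V=10
t=8: input=2 -> V=0 FIRE
t=9: input=3 -> V=9
t=10: input=2 -> V=14
t=11: input=2 -> V=0 FIRE
t=12: input=1 -> V=3

Answer: 3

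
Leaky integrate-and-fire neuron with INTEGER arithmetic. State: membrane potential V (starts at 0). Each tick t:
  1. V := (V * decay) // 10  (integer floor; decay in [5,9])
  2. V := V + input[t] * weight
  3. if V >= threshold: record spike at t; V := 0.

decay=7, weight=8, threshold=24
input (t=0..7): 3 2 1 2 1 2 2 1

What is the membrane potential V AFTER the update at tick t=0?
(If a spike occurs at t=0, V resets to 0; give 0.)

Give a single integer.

t=0: input=3 -> V=0 FIRE
t=1: input=2 -> V=16
t=2: input=1 -> V=19
t=3: input=2 -> V=0 FIRE
t=4: input=1 -> V=8
t=5: input=2 -> V=21
t=6: input=2 -> V=0 FIRE
t=7: input=1 -> V=8

Answer: 0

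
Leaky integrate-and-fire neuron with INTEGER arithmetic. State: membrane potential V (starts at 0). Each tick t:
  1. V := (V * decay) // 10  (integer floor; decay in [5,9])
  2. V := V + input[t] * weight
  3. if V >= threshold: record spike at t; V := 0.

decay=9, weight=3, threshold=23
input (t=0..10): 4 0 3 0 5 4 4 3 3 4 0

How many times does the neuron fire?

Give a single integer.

Answer: 2

Derivation:
t=0: input=4 -> V=12
t=1: input=0 -> V=10
t=2: input=3 -> V=18
t=3: input=0 -> V=16
t=4: input=5 -> V=0 FIRE
t=5: input=4 -> V=12
t=6: input=4 -> V=22
t=7: input=3 -> V=0 FIRE
t=8: input=3 -> V=9
t=9: input=4 -> V=20
t=10: input=0 -> V=18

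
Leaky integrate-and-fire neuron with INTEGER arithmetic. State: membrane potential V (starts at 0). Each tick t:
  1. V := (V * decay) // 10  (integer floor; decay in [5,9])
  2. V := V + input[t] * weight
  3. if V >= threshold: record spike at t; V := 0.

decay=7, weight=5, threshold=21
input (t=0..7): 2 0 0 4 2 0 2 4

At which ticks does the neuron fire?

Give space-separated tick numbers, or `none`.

t=0: input=2 -> V=10
t=1: input=0 -> V=7
t=2: input=0 -> V=4
t=3: input=4 -> V=0 FIRE
t=4: input=2 -> V=10
t=5: input=0 -> V=7
t=6: input=2 -> V=14
t=7: input=4 -> V=0 FIRE

Answer: 3 7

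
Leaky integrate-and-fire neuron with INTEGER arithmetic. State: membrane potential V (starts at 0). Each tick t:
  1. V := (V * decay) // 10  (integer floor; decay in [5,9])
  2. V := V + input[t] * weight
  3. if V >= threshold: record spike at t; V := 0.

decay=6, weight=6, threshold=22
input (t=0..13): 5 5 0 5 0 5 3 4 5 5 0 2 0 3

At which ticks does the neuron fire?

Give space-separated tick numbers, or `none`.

t=0: input=5 -> V=0 FIRE
t=1: input=5 -> V=0 FIRE
t=2: input=0 -> V=0
t=3: input=5 -> V=0 FIRE
t=4: input=0 -> V=0
t=5: input=5 -> V=0 FIRE
t=6: input=3 -> V=18
t=7: input=4 -> V=0 FIRE
t=8: input=5 -> V=0 FIRE
t=9: input=5 -> V=0 FIRE
t=10: input=0 -> V=0
t=11: input=2 -> V=12
t=12: input=0 -> V=7
t=13: input=3 -> V=0 FIRE

Answer: 0 1 3 5 7 8 9 13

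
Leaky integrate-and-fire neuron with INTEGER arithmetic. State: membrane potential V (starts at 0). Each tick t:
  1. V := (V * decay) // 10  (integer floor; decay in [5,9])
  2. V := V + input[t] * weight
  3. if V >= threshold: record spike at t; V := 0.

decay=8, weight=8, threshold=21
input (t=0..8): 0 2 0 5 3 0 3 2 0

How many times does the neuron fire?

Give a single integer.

t=0: input=0 -> V=0
t=1: input=2 -> V=16
t=2: input=0 -> V=12
t=3: input=5 -> V=0 FIRE
t=4: input=3 -> V=0 FIRE
t=5: input=0 -> V=0
t=6: input=3 -> V=0 FIRE
t=7: input=2 -> V=16
t=8: input=0 -> V=12

Answer: 3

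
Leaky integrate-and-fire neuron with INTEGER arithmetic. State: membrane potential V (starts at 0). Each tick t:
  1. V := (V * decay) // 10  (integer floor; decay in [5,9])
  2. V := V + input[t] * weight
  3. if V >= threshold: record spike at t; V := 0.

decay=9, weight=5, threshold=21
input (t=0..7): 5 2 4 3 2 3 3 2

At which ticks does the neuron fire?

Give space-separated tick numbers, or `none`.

Answer: 0 2 4 6

Derivation:
t=0: input=5 -> V=0 FIRE
t=1: input=2 -> V=10
t=2: input=4 -> V=0 FIRE
t=3: input=3 -> V=15
t=4: input=2 -> V=0 FIRE
t=5: input=3 -> V=15
t=6: input=3 -> V=0 FIRE
t=7: input=2 -> V=10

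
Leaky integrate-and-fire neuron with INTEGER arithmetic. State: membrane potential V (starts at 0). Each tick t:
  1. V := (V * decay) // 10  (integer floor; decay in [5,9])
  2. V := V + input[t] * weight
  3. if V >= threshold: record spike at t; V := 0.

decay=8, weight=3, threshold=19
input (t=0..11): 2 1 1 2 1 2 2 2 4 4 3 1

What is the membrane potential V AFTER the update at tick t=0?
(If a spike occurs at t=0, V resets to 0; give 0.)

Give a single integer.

t=0: input=2 -> V=6
t=1: input=1 -> V=7
t=2: input=1 -> V=8
t=3: input=2 -> V=12
t=4: input=1 -> V=12
t=5: input=2 -> V=15
t=6: input=2 -> V=18
t=7: input=2 -> V=0 FIRE
t=8: input=4 -> V=12
t=9: input=4 -> V=0 FIRE
t=10: input=3 -> V=9
t=11: input=1 -> V=10

Answer: 6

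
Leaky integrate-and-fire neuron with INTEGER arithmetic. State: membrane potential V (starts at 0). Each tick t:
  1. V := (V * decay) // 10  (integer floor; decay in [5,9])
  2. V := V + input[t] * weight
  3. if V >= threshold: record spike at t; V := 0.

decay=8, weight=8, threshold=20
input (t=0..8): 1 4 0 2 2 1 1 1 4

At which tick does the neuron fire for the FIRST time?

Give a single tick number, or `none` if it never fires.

t=0: input=1 -> V=8
t=1: input=4 -> V=0 FIRE
t=2: input=0 -> V=0
t=3: input=2 -> V=16
t=4: input=2 -> V=0 FIRE
t=5: input=1 -> V=8
t=6: input=1 -> V=14
t=7: input=1 -> V=19
t=8: input=4 -> V=0 FIRE

Answer: 1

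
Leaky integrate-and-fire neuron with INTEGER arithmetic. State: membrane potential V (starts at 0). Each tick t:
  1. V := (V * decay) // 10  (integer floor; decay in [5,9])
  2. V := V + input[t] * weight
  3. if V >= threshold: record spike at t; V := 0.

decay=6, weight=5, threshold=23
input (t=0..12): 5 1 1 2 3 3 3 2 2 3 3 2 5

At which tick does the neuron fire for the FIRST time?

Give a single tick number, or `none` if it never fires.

Answer: 0

Derivation:
t=0: input=5 -> V=0 FIRE
t=1: input=1 -> V=5
t=2: input=1 -> V=8
t=3: input=2 -> V=14
t=4: input=3 -> V=0 FIRE
t=5: input=3 -> V=15
t=6: input=3 -> V=0 FIRE
t=7: input=2 -> V=10
t=8: input=2 -> V=16
t=9: input=3 -> V=0 FIRE
t=10: input=3 -> V=15
t=11: input=2 -> V=19
t=12: input=5 -> V=0 FIRE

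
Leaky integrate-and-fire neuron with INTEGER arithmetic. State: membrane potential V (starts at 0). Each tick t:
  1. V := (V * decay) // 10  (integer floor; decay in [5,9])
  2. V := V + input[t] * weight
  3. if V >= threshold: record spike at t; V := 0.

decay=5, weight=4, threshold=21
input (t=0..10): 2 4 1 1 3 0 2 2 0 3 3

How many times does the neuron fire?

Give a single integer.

t=0: input=2 -> V=8
t=1: input=4 -> V=20
t=2: input=1 -> V=14
t=3: input=1 -> V=11
t=4: input=3 -> V=17
t=5: input=0 -> V=8
t=6: input=2 -> V=12
t=7: input=2 -> V=14
t=8: input=0 -> V=7
t=9: input=3 -> V=15
t=10: input=3 -> V=19

Answer: 0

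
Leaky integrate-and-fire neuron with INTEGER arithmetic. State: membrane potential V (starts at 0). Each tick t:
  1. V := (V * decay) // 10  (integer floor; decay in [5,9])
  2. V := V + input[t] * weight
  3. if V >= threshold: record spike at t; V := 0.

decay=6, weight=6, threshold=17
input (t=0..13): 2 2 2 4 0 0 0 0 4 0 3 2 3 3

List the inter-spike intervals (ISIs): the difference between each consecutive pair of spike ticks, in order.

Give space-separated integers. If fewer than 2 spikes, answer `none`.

Answer: 2 5 2 2 1

Derivation:
t=0: input=2 -> V=12
t=1: input=2 -> V=0 FIRE
t=2: input=2 -> V=12
t=3: input=4 -> V=0 FIRE
t=4: input=0 -> V=0
t=5: input=0 -> V=0
t=6: input=0 -> V=0
t=7: input=0 -> V=0
t=8: input=4 -> V=0 FIRE
t=9: input=0 -> V=0
t=10: input=3 -> V=0 FIRE
t=11: input=2 -> V=12
t=12: input=3 -> V=0 FIRE
t=13: input=3 -> V=0 FIRE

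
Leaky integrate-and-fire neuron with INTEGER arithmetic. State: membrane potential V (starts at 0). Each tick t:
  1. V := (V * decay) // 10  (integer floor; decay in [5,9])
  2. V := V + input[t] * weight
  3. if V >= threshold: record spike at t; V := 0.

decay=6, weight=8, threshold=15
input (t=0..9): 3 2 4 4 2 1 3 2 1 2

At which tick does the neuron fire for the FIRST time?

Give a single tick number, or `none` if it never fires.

Answer: 0

Derivation:
t=0: input=3 -> V=0 FIRE
t=1: input=2 -> V=0 FIRE
t=2: input=4 -> V=0 FIRE
t=3: input=4 -> V=0 FIRE
t=4: input=2 -> V=0 FIRE
t=5: input=1 -> V=8
t=6: input=3 -> V=0 FIRE
t=7: input=2 -> V=0 FIRE
t=8: input=1 -> V=8
t=9: input=2 -> V=0 FIRE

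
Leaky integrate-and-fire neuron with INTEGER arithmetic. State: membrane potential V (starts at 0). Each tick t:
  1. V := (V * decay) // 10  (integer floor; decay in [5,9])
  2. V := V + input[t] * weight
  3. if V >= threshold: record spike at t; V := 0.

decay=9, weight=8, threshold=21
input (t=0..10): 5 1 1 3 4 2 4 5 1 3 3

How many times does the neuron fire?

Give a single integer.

Answer: 7

Derivation:
t=0: input=5 -> V=0 FIRE
t=1: input=1 -> V=8
t=2: input=1 -> V=15
t=3: input=3 -> V=0 FIRE
t=4: input=4 -> V=0 FIRE
t=5: input=2 -> V=16
t=6: input=4 -> V=0 FIRE
t=7: input=5 -> V=0 FIRE
t=8: input=1 -> V=8
t=9: input=3 -> V=0 FIRE
t=10: input=3 -> V=0 FIRE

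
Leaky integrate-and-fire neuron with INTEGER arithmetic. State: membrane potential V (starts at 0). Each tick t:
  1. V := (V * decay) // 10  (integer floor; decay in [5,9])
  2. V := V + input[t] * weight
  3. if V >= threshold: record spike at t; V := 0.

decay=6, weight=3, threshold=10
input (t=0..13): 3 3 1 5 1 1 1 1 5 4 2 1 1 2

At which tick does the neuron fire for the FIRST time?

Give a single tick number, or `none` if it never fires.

Answer: 1

Derivation:
t=0: input=3 -> V=9
t=1: input=3 -> V=0 FIRE
t=2: input=1 -> V=3
t=3: input=5 -> V=0 FIRE
t=4: input=1 -> V=3
t=5: input=1 -> V=4
t=6: input=1 -> V=5
t=7: input=1 -> V=6
t=8: input=5 -> V=0 FIRE
t=9: input=4 -> V=0 FIRE
t=10: input=2 -> V=6
t=11: input=1 -> V=6
t=12: input=1 -> V=6
t=13: input=2 -> V=9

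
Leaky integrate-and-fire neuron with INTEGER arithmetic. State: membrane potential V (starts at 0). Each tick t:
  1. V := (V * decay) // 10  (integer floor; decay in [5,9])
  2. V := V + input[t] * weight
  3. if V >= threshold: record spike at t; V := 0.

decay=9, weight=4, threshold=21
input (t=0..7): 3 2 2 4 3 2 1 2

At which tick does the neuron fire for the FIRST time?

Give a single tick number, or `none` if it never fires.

Answer: 2

Derivation:
t=0: input=3 -> V=12
t=1: input=2 -> V=18
t=2: input=2 -> V=0 FIRE
t=3: input=4 -> V=16
t=4: input=3 -> V=0 FIRE
t=5: input=2 -> V=8
t=6: input=1 -> V=11
t=7: input=2 -> V=17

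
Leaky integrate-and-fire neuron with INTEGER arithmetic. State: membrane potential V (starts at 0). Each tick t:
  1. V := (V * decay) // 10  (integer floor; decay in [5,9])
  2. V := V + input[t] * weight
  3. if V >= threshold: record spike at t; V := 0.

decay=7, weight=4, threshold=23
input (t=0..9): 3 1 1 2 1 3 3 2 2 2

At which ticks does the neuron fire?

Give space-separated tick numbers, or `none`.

t=0: input=3 -> V=12
t=1: input=1 -> V=12
t=2: input=1 -> V=12
t=3: input=2 -> V=16
t=4: input=1 -> V=15
t=5: input=3 -> V=22
t=6: input=3 -> V=0 FIRE
t=7: input=2 -> V=8
t=8: input=2 -> V=13
t=9: input=2 -> V=17

Answer: 6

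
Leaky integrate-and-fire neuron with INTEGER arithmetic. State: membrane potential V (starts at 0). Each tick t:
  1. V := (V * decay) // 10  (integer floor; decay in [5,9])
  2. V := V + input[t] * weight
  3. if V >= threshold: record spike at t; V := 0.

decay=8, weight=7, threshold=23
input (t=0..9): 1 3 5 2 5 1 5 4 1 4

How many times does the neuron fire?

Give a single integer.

t=0: input=1 -> V=7
t=1: input=3 -> V=0 FIRE
t=2: input=5 -> V=0 FIRE
t=3: input=2 -> V=14
t=4: input=5 -> V=0 FIRE
t=5: input=1 -> V=7
t=6: input=5 -> V=0 FIRE
t=7: input=4 -> V=0 FIRE
t=8: input=1 -> V=7
t=9: input=4 -> V=0 FIRE

Answer: 6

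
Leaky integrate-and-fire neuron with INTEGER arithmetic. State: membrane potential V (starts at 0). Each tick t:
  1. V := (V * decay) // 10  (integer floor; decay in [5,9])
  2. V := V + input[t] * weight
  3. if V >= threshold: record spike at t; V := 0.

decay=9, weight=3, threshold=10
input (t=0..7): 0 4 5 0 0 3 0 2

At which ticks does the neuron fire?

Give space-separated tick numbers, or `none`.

Answer: 1 2 7

Derivation:
t=0: input=0 -> V=0
t=1: input=4 -> V=0 FIRE
t=2: input=5 -> V=0 FIRE
t=3: input=0 -> V=0
t=4: input=0 -> V=0
t=5: input=3 -> V=9
t=6: input=0 -> V=8
t=7: input=2 -> V=0 FIRE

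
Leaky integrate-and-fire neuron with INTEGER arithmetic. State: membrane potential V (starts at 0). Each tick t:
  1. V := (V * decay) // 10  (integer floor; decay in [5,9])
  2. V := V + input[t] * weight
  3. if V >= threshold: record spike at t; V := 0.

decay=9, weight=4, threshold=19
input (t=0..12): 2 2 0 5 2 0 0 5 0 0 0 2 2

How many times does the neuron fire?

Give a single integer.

t=0: input=2 -> V=8
t=1: input=2 -> V=15
t=2: input=0 -> V=13
t=3: input=5 -> V=0 FIRE
t=4: input=2 -> V=8
t=5: input=0 -> V=7
t=6: input=0 -> V=6
t=7: input=5 -> V=0 FIRE
t=8: input=0 -> V=0
t=9: input=0 -> V=0
t=10: input=0 -> V=0
t=11: input=2 -> V=8
t=12: input=2 -> V=15

Answer: 2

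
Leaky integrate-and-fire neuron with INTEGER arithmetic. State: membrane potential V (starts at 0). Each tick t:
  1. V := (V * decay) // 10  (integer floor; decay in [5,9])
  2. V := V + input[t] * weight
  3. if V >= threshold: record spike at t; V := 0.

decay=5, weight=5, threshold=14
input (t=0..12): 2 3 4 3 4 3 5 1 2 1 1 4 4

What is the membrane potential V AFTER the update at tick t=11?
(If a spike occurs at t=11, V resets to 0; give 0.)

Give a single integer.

Answer: 0

Derivation:
t=0: input=2 -> V=10
t=1: input=3 -> V=0 FIRE
t=2: input=4 -> V=0 FIRE
t=3: input=3 -> V=0 FIRE
t=4: input=4 -> V=0 FIRE
t=5: input=3 -> V=0 FIRE
t=6: input=5 -> V=0 FIRE
t=7: input=1 -> V=5
t=8: input=2 -> V=12
t=9: input=1 -> V=11
t=10: input=1 -> V=10
t=11: input=4 -> V=0 FIRE
t=12: input=4 -> V=0 FIRE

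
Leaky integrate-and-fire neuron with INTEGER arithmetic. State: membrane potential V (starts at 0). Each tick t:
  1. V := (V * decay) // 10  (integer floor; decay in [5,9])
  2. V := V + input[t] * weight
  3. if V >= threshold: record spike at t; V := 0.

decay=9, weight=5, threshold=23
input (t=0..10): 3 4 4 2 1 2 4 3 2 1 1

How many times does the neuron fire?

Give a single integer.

Answer: 4

Derivation:
t=0: input=3 -> V=15
t=1: input=4 -> V=0 FIRE
t=2: input=4 -> V=20
t=3: input=2 -> V=0 FIRE
t=4: input=1 -> V=5
t=5: input=2 -> V=14
t=6: input=4 -> V=0 FIRE
t=7: input=3 -> V=15
t=8: input=2 -> V=0 FIRE
t=9: input=1 -> V=5
t=10: input=1 -> V=9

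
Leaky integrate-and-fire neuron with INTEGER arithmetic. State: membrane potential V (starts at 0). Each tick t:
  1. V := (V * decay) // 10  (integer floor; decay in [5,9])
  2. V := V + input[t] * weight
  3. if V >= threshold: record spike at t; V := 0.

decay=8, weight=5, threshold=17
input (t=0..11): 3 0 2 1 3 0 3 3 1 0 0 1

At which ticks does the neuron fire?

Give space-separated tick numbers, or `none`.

t=0: input=3 -> V=15
t=1: input=0 -> V=12
t=2: input=2 -> V=0 FIRE
t=3: input=1 -> V=5
t=4: input=3 -> V=0 FIRE
t=5: input=0 -> V=0
t=6: input=3 -> V=15
t=7: input=3 -> V=0 FIRE
t=8: input=1 -> V=5
t=9: input=0 -> V=4
t=10: input=0 -> V=3
t=11: input=1 -> V=7

Answer: 2 4 7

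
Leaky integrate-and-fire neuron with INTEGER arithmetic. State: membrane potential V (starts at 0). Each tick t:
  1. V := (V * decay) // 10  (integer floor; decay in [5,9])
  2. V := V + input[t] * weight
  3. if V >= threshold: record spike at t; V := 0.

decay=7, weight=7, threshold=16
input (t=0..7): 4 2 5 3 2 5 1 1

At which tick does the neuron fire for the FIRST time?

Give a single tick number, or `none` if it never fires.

Answer: 0

Derivation:
t=0: input=4 -> V=0 FIRE
t=1: input=2 -> V=14
t=2: input=5 -> V=0 FIRE
t=3: input=3 -> V=0 FIRE
t=4: input=2 -> V=14
t=5: input=5 -> V=0 FIRE
t=6: input=1 -> V=7
t=7: input=1 -> V=11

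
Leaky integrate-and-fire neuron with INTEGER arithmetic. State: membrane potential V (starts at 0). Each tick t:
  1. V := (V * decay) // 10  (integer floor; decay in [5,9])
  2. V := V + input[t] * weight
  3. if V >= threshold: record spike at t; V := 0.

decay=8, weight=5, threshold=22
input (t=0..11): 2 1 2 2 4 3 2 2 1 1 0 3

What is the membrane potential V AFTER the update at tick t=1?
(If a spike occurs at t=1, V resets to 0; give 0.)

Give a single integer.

Answer: 13

Derivation:
t=0: input=2 -> V=10
t=1: input=1 -> V=13
t=2: input=2 -> V=20
t=3: input=2 -> V=0 FIRE
t=4: input=4 -> V=20
t=5: input=3 -> V=0 FIRE
t=6: input=2 -> V=10
t=7: input=2 -> V=18
t=8: input=1 -> V=19
t=9: input=1 -> V=20
t=10: input=0 -> V=16
t=11: input=3 -> V=0 FIRE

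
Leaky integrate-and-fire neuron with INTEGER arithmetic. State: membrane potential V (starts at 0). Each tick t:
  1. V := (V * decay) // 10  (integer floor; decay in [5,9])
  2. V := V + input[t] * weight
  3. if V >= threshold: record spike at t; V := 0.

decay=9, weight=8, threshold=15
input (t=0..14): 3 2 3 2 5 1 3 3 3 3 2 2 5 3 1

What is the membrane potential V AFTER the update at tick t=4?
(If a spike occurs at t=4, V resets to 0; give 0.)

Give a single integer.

t=0: input=3 -> V=0 FIRE
t=1: input=2 -> V=0 FIRE
t=2: input=3 -> V=0 FIRE
t=3: input=2 -> V=0 FIRE
t=4: input=5 -> V=0 FIRE
t=5: input=1 -> V=8
t=6: input=3 -> V=0 FIRE
t=7: input=3 -> V=0 FIRE
t=8: input=3 -> V=0 FIRE
t=9: input=3 -> V=0 FIRE
t=10: input=2 -> V=0 FIRE
t=11: input=2 -> V=0 FIRE
t=12: input=5 -> V=0 FIRE
t=13: input=3 -> V=0 FIRE
t=14: input=1 -> V=8

Answer: 0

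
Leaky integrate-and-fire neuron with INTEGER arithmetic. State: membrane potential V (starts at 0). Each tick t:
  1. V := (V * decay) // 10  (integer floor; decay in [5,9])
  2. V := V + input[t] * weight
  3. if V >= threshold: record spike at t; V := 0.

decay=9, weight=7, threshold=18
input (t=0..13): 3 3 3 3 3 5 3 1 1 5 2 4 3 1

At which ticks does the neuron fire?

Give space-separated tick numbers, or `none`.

Answer: 0 1 2 3 4 5 6 9 11 12

Derivation:
t=0: input=3 -> V=0 FIRE
t=1: input=3 -> V=0 FIRE
t=2: input=3 -> V=0 FIRE
t=3: input=3 -> V=0 FIRE
t=4: input=3 -> V=0 FIRE
t=5: input=5 -> V=0 FIRE
t=6: input=3 -> V=0 FIRE
t=7: input=1 -> V=7
t=8: input=1 -> V=13
t=9: input=5 -> V=0 FIRE
t=10: input=2 -> V=14
t=11: input=4 -> V=0 FIRE
t=12: input=3 -> V=0 FIRE
t=13: input=1 -> V=7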